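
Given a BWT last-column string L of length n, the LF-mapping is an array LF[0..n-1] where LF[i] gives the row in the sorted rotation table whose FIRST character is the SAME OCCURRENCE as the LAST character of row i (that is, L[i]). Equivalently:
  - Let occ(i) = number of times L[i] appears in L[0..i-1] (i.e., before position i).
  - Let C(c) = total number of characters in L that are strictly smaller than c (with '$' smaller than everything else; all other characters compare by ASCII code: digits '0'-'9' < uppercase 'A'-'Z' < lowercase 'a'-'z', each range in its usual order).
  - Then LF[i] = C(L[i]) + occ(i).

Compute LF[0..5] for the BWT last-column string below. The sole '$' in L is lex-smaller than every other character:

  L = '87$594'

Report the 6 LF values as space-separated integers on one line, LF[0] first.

Char counts: '$':1, '4':1, '5':1, '7':1, '8':1, '9':1
C (first-col start): C('$')=0, C('4')=1, C('5')=2, C('7')=3, C('8')=4, C('9')=5
L[0]='8': occ=0, LF[0]=C('8')+0=4+0=4
L[1]='7': occ=0, LF[1]=C('7')+0=3+0=3
L[2]='$': occ=0, LF[2]=C('$')+0=0+0=0
L[3]='5': occ=0, LF[3]=C('5')+0=2+0=2
L[4]='9': occ=0, LF[4]=C('9')+0=5+0=5
L[5]='4': occ=0, LF[5]=C('4')+0=1+0=1

Answer: 4 3 0 2 5 1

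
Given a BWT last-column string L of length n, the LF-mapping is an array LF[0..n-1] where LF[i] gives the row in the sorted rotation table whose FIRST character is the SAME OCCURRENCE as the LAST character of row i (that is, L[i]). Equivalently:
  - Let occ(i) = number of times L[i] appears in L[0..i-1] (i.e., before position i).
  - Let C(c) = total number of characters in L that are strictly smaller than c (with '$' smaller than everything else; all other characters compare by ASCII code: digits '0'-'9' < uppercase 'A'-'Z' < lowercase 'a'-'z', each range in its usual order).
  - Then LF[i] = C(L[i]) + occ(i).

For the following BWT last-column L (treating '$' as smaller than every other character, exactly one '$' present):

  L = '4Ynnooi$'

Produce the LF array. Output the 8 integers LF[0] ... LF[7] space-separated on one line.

Answer: 1 2 4 5 6 7 3 0

Derivation:
Char counts: '$':1, '4':1, 'Y':1, 'i':1, 'n':2, 'o':2
C (first-col start): C('$')=0, C('4')=1, C('Y')=2, C('i')=3, C('n')=4, C('o')=6
L[0]='4': occ=0, LF[0]=C('4')+0=1+0=1
L[1]='Y': occ=0, LF[1]=C('Y')+0=2+0=2
L[2]='n': occ=0, LF[2]=C('n')+0=4+0=4
L[3]='n': occ=1, LF[3]=C('n')+1=4+1=5
L[4]='o': occ=0, LF[4]=C('o')+0=6+0=6
L[5]='o': occ=1, LF[5]=C('o')+1=6+1=7
L[6]='i': occ=0, LF[6]=C('i')+0=3+0=3
L[7]='$': occ=0, LF[7]=C('$')+0=0+0=0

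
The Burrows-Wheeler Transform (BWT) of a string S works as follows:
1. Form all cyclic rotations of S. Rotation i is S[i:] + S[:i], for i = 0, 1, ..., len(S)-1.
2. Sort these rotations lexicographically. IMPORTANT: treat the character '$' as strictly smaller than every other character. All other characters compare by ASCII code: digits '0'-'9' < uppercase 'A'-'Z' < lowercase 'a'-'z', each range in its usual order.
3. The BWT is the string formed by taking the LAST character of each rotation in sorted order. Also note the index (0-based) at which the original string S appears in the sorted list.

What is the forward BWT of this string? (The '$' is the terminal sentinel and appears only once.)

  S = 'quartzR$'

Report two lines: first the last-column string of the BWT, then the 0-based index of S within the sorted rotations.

All 8 rotations (rotation i = S[i:]+S[:i]):
  rot[0] = quartzR$
  rot[1] = uartzR$q
  rot[2] = artzR$qu
  rot[3] = rtzR$qua
  rot[4] = tzR$quar
  rot[5] = zR$quart
  rot[6] = R$quartz
  rot[7] = $quartzR
Sorted (with $ < everything):
  sorted[0] = $quartzR  (last char: 'R')
  sorted[1] = R$quartz  (last char: 'z')
  sorted[2] = artzR$qu  (last char: 'u')
  sorted[3] = quartzR$  (last char: '$')
  sorted[4] = rtzR$qua  (last char: 'a')
  sorted[5] = tzR$quar  (last char: 'r')
  sorted[6] = uartzR$q  (last char: 'q')
  sorted[7] = zR$quart  (last char: 't')
Last column: Rzu$arqt
Original string S is at sorted index 3

Answer: Rzu$arqt
3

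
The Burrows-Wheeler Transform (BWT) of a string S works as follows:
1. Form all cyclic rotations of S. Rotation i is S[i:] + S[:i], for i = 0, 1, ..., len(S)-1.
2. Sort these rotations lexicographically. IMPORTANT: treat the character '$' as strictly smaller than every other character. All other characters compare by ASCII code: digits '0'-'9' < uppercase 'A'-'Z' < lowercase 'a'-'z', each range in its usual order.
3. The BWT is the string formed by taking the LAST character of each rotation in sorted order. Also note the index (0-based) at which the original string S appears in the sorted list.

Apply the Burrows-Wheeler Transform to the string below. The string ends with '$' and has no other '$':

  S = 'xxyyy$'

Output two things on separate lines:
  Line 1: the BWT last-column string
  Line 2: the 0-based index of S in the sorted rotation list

All 6 rotations (rotation i = S[i:]+S[:i]):
  rot[0] = xxyyy$
  rot[1] = xyyy$x
  rot[2] = yyy$xx
  rot[3] = yy$xxy
  rot[4] = y$xxyy
  rot[5] = $xxyyy
Sorted (with $ < everything):
  sorted[0] = $xxyyy  (last char: 'y')
  sorted[1] = xxyyy$  (last char: '$')
  sorted[2] = xyyy$x  (last char: 'x')
  sorted[3] = y$xxyy  (last char: 'y')
  sorted[4] = yy$xxy  (last char: 'y')
  sorted[5] = yyy$xx  (last char: 'x')
Last column: y$xyyx
Original string S is at sorted index 1

Answer: y$xyyx
1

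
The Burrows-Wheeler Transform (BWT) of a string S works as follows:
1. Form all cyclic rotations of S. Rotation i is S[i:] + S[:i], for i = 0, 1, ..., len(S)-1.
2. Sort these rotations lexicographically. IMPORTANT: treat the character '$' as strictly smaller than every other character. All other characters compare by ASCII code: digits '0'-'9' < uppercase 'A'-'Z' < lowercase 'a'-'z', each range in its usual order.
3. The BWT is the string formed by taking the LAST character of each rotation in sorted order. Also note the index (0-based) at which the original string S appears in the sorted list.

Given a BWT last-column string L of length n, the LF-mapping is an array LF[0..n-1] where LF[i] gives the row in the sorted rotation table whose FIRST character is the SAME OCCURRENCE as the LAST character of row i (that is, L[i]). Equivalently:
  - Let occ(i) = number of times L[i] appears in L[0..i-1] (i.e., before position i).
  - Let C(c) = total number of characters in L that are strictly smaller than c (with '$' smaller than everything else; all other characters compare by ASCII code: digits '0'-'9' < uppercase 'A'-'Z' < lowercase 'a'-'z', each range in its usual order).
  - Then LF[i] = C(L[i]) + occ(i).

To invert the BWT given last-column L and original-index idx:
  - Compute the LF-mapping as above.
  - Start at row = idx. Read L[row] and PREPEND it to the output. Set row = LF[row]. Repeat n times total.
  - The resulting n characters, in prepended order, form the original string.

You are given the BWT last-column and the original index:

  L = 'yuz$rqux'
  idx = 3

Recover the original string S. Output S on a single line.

LF mapping: 6 3 7 0 2 1 4 5
Walk LF starting at row 3, prepending L[row]:
  step 1: row=3, L[3]='$', prepend. Next row=LF[3]=0
  step 2: row=0, L[0]='y', prepend. Next row=LF[0]=6
  step 3: row=6, L[6]='u', prepend. Next row=LF[6]=4
  step 4: row=4, L[4]='r', prepend. Next row=LF[4]=2
  step 5: row=2, L[2]='z', prepend. Next row=LF[2]=7
  step 6: row=7, L[7]='x', prepend. Next row=LF[7]=5
  step 7: row=5, L[5]='q', prepend. Next row=LF[5]=1
  step 8: row=1, L[1]='u', prepend. Next row=LF[1]=3
Reversed output: uqxzruy$

Answer: uqxzruy$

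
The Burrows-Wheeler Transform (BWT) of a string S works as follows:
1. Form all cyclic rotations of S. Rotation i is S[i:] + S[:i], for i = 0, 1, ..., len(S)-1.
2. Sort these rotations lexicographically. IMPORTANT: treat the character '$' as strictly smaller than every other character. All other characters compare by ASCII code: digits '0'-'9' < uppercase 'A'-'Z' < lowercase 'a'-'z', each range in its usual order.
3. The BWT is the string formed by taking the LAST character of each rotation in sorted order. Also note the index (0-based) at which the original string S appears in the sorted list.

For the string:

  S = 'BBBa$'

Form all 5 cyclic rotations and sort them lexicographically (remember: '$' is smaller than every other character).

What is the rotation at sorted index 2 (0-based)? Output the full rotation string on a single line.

All 5 rotations (rotation i = S[i:]+S[:i]):
  rot[0] = BBBa$
  rot[1] = BBa$B
  rot[2] = Ba$BB
  rot[3] = a$BBB
  rot[4] = $BBBa
Sorted (with $ < everything):
  sorted[0] = $BBBa
  sorted[1] = BBBa$
  sorted[2] = BBa$B
  sorted[3] = Ba$BB
  sorted[4] = a$BBB
sorted[2] = BBa$B

Answer: BBa$B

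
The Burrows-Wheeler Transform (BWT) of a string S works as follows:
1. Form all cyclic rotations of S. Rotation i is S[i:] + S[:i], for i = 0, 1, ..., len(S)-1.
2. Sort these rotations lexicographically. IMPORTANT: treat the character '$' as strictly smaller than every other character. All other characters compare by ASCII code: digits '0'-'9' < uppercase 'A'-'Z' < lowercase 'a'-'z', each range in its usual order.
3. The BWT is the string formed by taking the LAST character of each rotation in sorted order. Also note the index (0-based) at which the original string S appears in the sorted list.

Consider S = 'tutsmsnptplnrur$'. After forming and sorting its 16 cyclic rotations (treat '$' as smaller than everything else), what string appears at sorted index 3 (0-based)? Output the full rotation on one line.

Answer: nptplnrur$tutsms

Derivation:
All 16 rotations (rotation i = S[i:]+S[:i]):
  rot[0] = tutsmsnptplnrur$
  rot[1] = utsmsnptplnrur$t
  rot[2] = tsmsnptplnrur$tu
  rot[3] = smsnptplnrur$tut
  rot[4] = msnptplnrur$tuts
  rot[5] = snptplnrur$tutsm
  rot[6] = nptplnrur$tutsms
  rot[7] = ptplnrur$tutsmsn
  rot[8] = tplnrur$tutsmsnp
  rot[9] = plnrur$tutsmsnpt
  rot[10] = lnrur$tutsmsnptp
  rot[11] = nrur$tutsmsnptpl
  rot[12] = rur$tutsmsnptpln
  rot[13] = ur$tutsmsnptplnr
  rot[14] = r$tutsmsnptplnru
  rot[15] = $tutsmsnptplnrur
Sorted (with $ < everything):
  sorted[0] = $tutsmsnptplnrur
  sorted[1] = lnrur$tutsmsnptp
  sorted[2] = msnptplnrur$tuts
  sorted[3] = nptplnrur$tutsms
  sorted[4] = nrur$tutsmsnptpl
  sorted[5] = plnrur$tutsmsnpt
  sorted[6] = ptplnrur$tutsmsn
  sorted[7] = r$tutsmsnptplnru
  sorted[8] = rur$tutsmsnptpln
  sorted[9] = smsnptplnrur$tut
  sorted[10] = snptplnrur$tutsm
  sorted[11] = tplnrur$tutsmsnp
  sorted[12] = tsmsnptplnrur$tu
  sorted[13] = tutsmsnptplnrur$
  sorted[14] = ur$tutsmsnptplnr
  sorted[15] = utsmsnptplnrur$t
sorted[3] = nptplnrur$tutsms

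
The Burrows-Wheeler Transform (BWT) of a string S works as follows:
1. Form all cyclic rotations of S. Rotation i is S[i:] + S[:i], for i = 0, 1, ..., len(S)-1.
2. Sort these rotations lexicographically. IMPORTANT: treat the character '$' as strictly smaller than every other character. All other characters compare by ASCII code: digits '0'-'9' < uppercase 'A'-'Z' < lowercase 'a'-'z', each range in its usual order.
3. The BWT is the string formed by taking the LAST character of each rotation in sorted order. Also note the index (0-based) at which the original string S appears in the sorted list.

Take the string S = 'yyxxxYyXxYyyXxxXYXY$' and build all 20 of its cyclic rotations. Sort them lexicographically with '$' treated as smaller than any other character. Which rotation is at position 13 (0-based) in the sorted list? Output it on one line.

Answer: xxYyXxYyyXxxXYXY$yyx

Derivation:
All 20 rotations (rotation i = S[i:]+S[:i]):
  rot[0] = yyxxxYyXxYyyXxxXYXY$
  rot[1] = yxxxYyXxYyyXxxXYXY$y
  rot[2] = xxxYyXxYyyXxxXYXY$yy
  rot[3] = xxYyXxYyyXxxXYXY$yyx
  rot[4] = xYyXxYyyXxxXYXY$yyxx
  rot[5] = YyXxYyyXxxXYXY$yyxxx
  rot[6] = yXxYyyXxxXYXY$yyxxxY
  rot[7] = XxYyyXxxXYXY$yyxxxYy
  rot[8] = xYyyXxxXYXY$yyxxxYyX
  rot[9] = YyyXxxXYXY$yyxxxYyXx
  rot[10] = yyXxxXYXY$yyxxxYyXxY
  rot[11] = yXxxXYXY$yyxxxYyXxYy
  rot[12] = XxxXYXY$yyxxxYyXxYyy
  rot[13] = xxXYXY$yyxxxYyXxYyyX
  rot[14] = xXYXY$yyxxxYyXxYyyXx
  rot[15] = XYXY$yyxxxYyXxYyyXxx
  rot[16] = YXY$yyxxxYyXxYyyXxxX
  rot[17] = XY$yyxxxYyXxYyyXxxXY
  rot[18] = Y$yyxxxYyXxYyyXxxXYX
  rot[19] = $yyxxxYyXxYyyXxxXYXY
Sorted (with $ < everything):
  sorted[0] = $yyxxxYyXxYyyXxxXYXY
  sorted[1] = XY$yyxxxYyXxYyyXxxXY
  sorted[2] = XYXY$yyxxxYyXxYyyXxx
  sorted[3] = XxYyyXxxXYXY$yyxxxYy
  sorted[4] = XxxXYXY$yyxxxYyXxYyy
  sorted[5] = Y$yyxxxYyXxYyyXxxXYX
  sorted[6] = YXY$yyxxxYyXxYyyXxxX
  sorted[7] = YyXxYyyXxxXYXY$yyxxx
  sorted[8] = YyyXxxXYXY$yyxxxYyXx
  sorted[9] = xXYXY$yyxxxYyXxYyyXx
  sorted[10] = xYyXxYyyXxxXYXY$yyxx
  sorted[11] = xYyyXxxXYXY$yyxxxYyX
  sorted[12] = xxXYXY$yyxxxYyXxYyyX
  sorted[13] = xxYyXxYyyXxxXYXY$yyx
  sorted[14] = xxxYyXxYyyXxxXYXY$yy
  sorted[15] = yXxYyyXxxXYXY$yyxxxY
  sorted[16] = yXxxXYXY$yyxxxYyXxYy
  sorted[17] = yxxxYyXxYyyXxxXYXY$y
  sorted[18] = yyXxxXYXY$yyxxxYyXxY
  sorted[19] = yyxxxYyXxYyyXxxXYXY$
sorted[13] = xxYyXxYyyXxxXYXY$yyx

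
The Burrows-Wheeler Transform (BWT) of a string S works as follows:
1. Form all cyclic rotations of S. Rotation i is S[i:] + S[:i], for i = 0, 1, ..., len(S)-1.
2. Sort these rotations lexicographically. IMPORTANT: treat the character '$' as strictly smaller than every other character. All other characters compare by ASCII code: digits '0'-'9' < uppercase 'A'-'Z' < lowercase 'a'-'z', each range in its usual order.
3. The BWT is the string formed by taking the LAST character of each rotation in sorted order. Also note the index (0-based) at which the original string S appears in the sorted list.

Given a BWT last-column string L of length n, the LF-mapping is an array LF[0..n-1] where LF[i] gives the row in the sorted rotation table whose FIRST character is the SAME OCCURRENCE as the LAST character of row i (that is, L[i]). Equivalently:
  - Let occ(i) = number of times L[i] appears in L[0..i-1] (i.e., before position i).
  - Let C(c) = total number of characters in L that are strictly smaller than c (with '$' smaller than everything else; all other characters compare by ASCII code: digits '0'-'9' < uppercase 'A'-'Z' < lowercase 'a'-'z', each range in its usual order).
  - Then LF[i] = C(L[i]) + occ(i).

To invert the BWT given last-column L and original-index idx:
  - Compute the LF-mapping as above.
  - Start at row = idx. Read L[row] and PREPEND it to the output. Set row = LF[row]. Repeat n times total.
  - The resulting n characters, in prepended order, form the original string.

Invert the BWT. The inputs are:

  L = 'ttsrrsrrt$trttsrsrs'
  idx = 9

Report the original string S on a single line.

LF mapping: 13 14 8 1 2 9 3 4 15 0 16 5 17 18 10 6 11 7 12
Walk LF starting at row 9, prepending L[row]:
  step 1: row=9, L[9]='$', prepend. Next row=LF[9]=0
  step 2: row=0, L[0]='t', prepend. Next row=LF[0]=13
  step 3: row=13, L[13]='t', prepend. Next row=LF[13]=18
  step 4: row=18, L[18]='s', prepend. Next row=LF[18]=12
  step 5: row=12, L[12]='t', prepend. Next row=LF[12]=17
  step 6: row=17, L[17]='r', prepend. Next row=LF[17]=7
  step 7: row=7, L[7]='r', prepend. Next row=LF[7]=4
  step 8: row=4, L[4]='r', prepend. Next row=LF[4]=2
  step 9: row=2, L[2]='s', prepend. Next row=LF[2]=8
  step 10: row=8, L[8]='t', prepend. Next row=LF[8]=15
  step 11: row=15, L[15]='r', prepend. Next row=LF[15]=6
  step 12: row=6, L[6]='r', prepend. Next row=LF[6]=3
  step 13: row=3, L[3]='r', prepend. Next row=LF[3]=1
  step 14: row=1, L[1]='t', prepend. Next row=LF[1]=14
  step 15: row=14, L[14]='s', prepend. Next row=LF[14]=10
  step 16: row=10, L[10]='t', prepend. Next row=LF[10]=16
  step 17: row=16, L[16]='s', prepend. Next row=LF[16]=11
  step 18: row=11, L[11]='r', prepend. Next row=LF[11]=5
  step 19: row=5, L[5]='s', prepend. Next row=LF[5]=9
Reversed output: srststrrrtsrrrtstt$

Answer: srststrrrtsrrrtstt$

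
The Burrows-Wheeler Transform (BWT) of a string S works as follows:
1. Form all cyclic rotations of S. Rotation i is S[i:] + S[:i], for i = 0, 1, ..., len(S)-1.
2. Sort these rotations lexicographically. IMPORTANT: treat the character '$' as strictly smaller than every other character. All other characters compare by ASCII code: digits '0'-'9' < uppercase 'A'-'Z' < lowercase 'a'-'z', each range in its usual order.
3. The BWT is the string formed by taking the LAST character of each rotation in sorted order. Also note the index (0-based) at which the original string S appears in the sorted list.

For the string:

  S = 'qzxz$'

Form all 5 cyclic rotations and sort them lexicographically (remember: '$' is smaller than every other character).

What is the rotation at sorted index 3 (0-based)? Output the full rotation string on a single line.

Answer: z$qzx

Derivation:
All 5 rotations (rotation i = S[i:]+S[:i]):
  rot[0] = qzxz$
  rot[1] = zxz$q
  rot[2] = xz$qz
  rot[3] = z$qzx
  rot[4] = $qzxz
Sorted (with $ < everything):
  sorted[0] = $qzxz
  sorted[1] = qzxz$
  sorted[2] = xz$qz
  sorted[3] = z$qzx
  sorted[4] = zxz$q
sorted[3] = z$qzx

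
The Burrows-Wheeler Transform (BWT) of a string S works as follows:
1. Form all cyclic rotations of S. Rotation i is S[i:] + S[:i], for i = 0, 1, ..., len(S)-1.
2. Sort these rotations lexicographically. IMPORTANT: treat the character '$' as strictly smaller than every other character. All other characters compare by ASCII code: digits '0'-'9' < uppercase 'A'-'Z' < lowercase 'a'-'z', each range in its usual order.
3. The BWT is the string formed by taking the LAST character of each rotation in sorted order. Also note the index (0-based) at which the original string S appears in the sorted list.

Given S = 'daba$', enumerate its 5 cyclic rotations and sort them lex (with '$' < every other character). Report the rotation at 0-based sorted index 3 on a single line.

Answer: ba$da

Derivation:
All 5 rotations (rotation i = S[i:]+S[:i]):
  rot[0] = daba$
  rot[1] = aba$d
  rot[2] = ba$da
  rot[3] = a$dab
  rot[4] = $daba
Sorted (with $ < everything):
  sorted[0] = $daba
  sorted[1] = a$dab
  sorted[2] = aba$d
  sorted[3] = ba$da
  sorted[4] = daba$
sorted[3] = ba$da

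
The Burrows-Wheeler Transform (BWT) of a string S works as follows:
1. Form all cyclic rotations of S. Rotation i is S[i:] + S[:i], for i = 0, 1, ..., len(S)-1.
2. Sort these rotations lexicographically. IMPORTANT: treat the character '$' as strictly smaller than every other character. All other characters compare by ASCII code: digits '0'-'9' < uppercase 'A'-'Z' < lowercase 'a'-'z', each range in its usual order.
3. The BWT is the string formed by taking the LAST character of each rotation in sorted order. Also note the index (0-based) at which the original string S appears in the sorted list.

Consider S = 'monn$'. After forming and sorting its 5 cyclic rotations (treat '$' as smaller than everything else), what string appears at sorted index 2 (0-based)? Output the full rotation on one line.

Answer: n$mon

Derivation:
All 5 rotations (rotation i = S[i:]+S[:i]):
  rot[0] = monn$
  rot[1] = onn$m
  rot[2] = nn$mo
  rot[3] = n$mon
  rot[4] = $monn
Sorted (with $ < everything):
  sorted[0] = $monn
  sorted[1] = monn$
  sorted[2] = n$mon
  sorted[3] = nn$mo
  sorted[4] = onn$m
sorted[2] = n$mon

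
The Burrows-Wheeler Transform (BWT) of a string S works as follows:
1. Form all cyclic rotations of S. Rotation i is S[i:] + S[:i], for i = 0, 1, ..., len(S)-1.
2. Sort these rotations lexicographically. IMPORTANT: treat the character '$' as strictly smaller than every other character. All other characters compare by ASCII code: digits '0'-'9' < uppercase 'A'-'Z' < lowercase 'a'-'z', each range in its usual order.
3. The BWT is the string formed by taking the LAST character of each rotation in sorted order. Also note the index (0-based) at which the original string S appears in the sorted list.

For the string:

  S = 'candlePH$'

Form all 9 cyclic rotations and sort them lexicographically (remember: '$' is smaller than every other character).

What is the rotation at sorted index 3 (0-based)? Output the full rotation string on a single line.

All 9 rotations (rotation i = S[i:]+S[:i]):
  rot[0] = candlePH$
  rot[1] = andlePH$c
  rot[2] = ndlePH$ca
  rot[3] = dlePH$can
  rot[4] = lePH$cand
  rot[5] = ePH$candl
  rot[6] = PH$candle
  rot[7] = H$candleP
  rot[8] = $candlePH
Sorted (with $ < everything):
  sorted[0] = $candlePH
  sorted[1] = H$candleP
  sorted[2] = PH$candle
  sorted[3] = andlePH$c
  sorted[4] = candlePH$
  sorted[5] = dlePH$can
  sorted[6] = ePH$candl
  sorted[7] = lePH$cand
  sorted[8] = ndlePH$ca
sorted[3] = andlePH$c

Answer: andlePH$c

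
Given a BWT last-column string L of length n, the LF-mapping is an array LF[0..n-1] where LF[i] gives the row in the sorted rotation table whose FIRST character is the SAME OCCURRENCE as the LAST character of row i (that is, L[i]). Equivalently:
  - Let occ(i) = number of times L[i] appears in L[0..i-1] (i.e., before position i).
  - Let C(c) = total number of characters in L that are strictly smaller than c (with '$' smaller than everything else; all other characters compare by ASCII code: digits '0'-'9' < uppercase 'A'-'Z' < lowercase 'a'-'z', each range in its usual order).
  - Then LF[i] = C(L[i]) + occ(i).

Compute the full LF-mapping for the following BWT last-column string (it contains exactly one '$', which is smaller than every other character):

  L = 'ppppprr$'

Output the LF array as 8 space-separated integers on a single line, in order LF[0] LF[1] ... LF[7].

Answer: 1 2 3 4 5 6 7 0

Derivation:
Char counts: '$':1, 'p':5, 'r':2
C (first-col start): C('$')=0, C('p')=1, C('r')=6
L[0]='p': occ=0, LF[0]=C('p')+0=1+0=1
L[1]='p': occ=1, LF[1]=C('p')+1=1+1=2
L[2]='p': occ=2, LF[2]=C('p')+2=1+2=3
L[3]='p': occ=3, LF[3]=C('p')+3=1+3=4
L[4]='p': occ=4, LF[4]=C('p')+4=1+4=5
L[5]='r': occ=0, LF[5]=C('r')+0=6+0=6
L[6]='r': occ=1, LF[6]=C('r')+1=6+1=7
L[7]='$': occ=0, LF[7]=C('$')+0=0+0=0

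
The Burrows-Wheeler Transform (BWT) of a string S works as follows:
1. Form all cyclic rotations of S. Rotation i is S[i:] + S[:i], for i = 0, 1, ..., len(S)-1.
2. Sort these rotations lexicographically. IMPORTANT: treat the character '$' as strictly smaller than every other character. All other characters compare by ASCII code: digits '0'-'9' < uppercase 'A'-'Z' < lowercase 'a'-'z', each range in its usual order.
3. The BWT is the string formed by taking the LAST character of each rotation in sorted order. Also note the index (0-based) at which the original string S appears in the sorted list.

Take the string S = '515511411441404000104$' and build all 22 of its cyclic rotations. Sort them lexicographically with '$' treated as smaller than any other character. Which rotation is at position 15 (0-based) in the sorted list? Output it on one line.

Answer: 404000104$515511411441

Derivation:
All 22 rotations (rotation i = S[i:]+S[:i]):
  rot[0] = 515511411441404000104$
  rot[1] = 15511411441404000104$5
  rot[2] = 5511411441404000104$51
  rot[3] = 511411441404000104$515
  rot[4] = 11411441404000104$5155
  rot[5] = 1411441404000104$51551
  rot[6] = 411441404000104$515511
  rot[7] = 11441404000104$5155114
  rot[8] = 1441404000104$51551141
  rot[9] = 441404000104$515511411
  rot[10] = 41404000104$5155114114
  rot[11] = 1404000104$51551141144
  rot[12] = 404000104$515511411441
  rot[13] = 04000104$5155114114414
  rot[14] = 4000104$51551141144140
  rot[15] = 000104$515511411441404
  rot[16] = 00104$5155114114414040
  rot[17] = 0104$51551141144140400
  rot[18] = 104$515511411441404000
  rot[19] = 04$5155114114414040001
  rot[20] = 4$51551141144140400010
  rot[21] = $515511411441404000104
Sorted (with $ < everything):
  sorted[0] = $515511411441404000104
  sorted[1] = 000104$515511411441404
  sorted[2] = 00104$5155114114414040
  sorted[3] = 0104$51551141144140400
  sorted[4] = 04$5155114114414040001
  sorted[5] = 04000104$5155114114414
  sorted[6] = 104$515511411441404000
  sorted[7] = 11411441404000104$5155
  sorted[8] = 11441404000104$5155114
  sorted[9] = 1404000104$51551141144
  sorted[10] = 1411441404000104$51551
  sorted[11] = 1441404000104$51551141
  sorted[12] = 15511411441404000104$5
  sorted[13] = 4$51551141144140400010
  sorted[14] = 4000104$51551141144140
  sorted[15] = 404000104$515511411441
  sorted[16] = 411441404000104$515511
  sorted[17] = 41404000104$5155114114
  sorted[18] = 441404000104$515511411
  sorted[19] = 511411441404000104$515
  sorted[20] = 515511411441404000104$
  sorted[21] = 5511411441404000104$51
sorted[15] = 404000104$515511411441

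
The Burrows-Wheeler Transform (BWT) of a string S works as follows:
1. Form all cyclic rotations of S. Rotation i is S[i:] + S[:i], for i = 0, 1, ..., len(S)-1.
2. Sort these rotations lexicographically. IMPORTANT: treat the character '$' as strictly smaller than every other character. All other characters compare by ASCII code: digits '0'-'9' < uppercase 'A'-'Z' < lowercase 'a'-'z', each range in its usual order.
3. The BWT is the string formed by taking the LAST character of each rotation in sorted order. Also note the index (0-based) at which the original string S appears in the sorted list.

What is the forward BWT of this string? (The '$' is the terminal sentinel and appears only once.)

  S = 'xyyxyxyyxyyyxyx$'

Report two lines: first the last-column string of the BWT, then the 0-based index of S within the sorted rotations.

Answer: xyyy$yyxyyxyyxxx
4

Derivation:
All 16 rotations (rotation i = S[i:]+S[:i]):
  rot[0] = xyyxyxyyxyyyxyx$
  rot[1] = yyxyxyyxyyyxyx$x
  rot[2] = yxyxyyxyyyxyx$xy
  rot[3] = xyxyyxyyyxyx$xyy
  rot[4] = yxyyxyyyxyx$xyyx
  rot[5] = xyyxyyyxyx$xyyxy
  rot[6] = yyxyyyxyx$xyyxyx
  rot[7] = yxyyyxyx$xyyxyxy
  rot[8] = xyyyxyx$xyyxyxyy
  rot[9] = yyyxyx$xyyxyxyyx
  rot[10] = yyxyx$xyyxyxyyxy
  rot[11] = yxyx$xyyxyxyyxyy
  rot[12] = xyx$xyyxyxyyxyyy
  rot[13] = yx$xyyxyxyyxyyyx
  rot[14] = x$xyyxyxyyxyyyxy
  rot[15] = $xyyxyxyyxyyyxyx
Sorted (with $ < everything):
  sorted[0] = $xyyxyxyyxyyyxyx  (last char: 'x')
  sorted[1] = x$xyyxyxyyxyyyxy  (last char: 'y')
  sorted[2] = xyx$xyyxyxyyxyyy  (last char: 'y')
  sorted[3] = xyxyyxyyyxyx$xyy  (last char: 'y')
  sorted[4] = xyyxyxyyxyyyxyx$  (last char: '$')
  sorted[5] = xyyxyyyxyx$xyyxy  (last char: 'y')
  sorted[6] = xyyyxyx$xyyxyxyy  (last char: 'y')
  sorted[7] = yx$xyyxyxyyxyyyx  (last char: 'x')
  sorted[8] = yxyx$xyyxyxyyxyy  (last char: 'y')
  sorted[9] = yxyxyyxyyyxyx$xy  (last char: 'y')
  sorted[10] = yxyyxyyyxyx$xyyx  (last char: 'x')
  sorted[11] = yxyyyxyx$xyyxyxy  (last char: 'y')
  sorted[12] = yyxyx$xyyxyxyyxy  (last char: 'y')
  sorted[13] = yyxyxyyxyyyxyx$x  (last char: 'x')
  sorted[14] = yyxyyyxyx$xyyxyx  (last char: 'x')
  sorted[15] = yyyxyx$xyyxyxyyx  (last char: 'x')
Last column: xyyy$yyxyyxyyxxx
Original string S is at sorted index 4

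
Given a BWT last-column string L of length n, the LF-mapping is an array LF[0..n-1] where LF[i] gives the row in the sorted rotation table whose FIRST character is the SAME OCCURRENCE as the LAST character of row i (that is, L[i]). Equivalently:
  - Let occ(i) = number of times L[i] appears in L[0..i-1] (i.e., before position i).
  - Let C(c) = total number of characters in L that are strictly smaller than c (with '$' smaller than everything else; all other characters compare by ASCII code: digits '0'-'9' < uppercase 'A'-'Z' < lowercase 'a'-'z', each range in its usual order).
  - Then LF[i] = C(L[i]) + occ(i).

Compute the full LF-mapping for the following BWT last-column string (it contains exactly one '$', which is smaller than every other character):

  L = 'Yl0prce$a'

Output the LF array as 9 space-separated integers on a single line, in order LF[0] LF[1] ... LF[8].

Answer: 2 6 1 7 8 4 5 0 3

Derivation:
Char counts: '$':1, '0':1, 'Y':1, 'a':1, 'c':1, 'e':1, 'l':1, 'p':1, 'r':1
C (first-col start): C('$')=0, C('0')=1, C('Y')=2, C('a')=3, C('c')=4, C('e')=5, C('l')=6, C('p')=7, C('r')=8
L[0]='Y': occ=0, LF[0]=C('Y')+0=2+0=2
L[1]='l': occ=0, LF[1]=C('l')+0=6+0=6
L[2]='0': occ=0, LF[2]=C('0')+0=1+0=1
L[3]='p': occ=0, LF[3]=C('p')+0=7+0=7
L[4]='r': occ=0, LF[4]=C('r')+0=8+0=8
L[5]='c': occ=0, LF[5]=C('c')+0=4+0=4
L[6]='e': occ=0, LF[6]=C('e')+0=5+0=5
L[7]='$': occ=0, LF[7]=C('$')+0=0+0=0
L[8]='a': occ=0, LF[8]=C('a')+0=3+0=3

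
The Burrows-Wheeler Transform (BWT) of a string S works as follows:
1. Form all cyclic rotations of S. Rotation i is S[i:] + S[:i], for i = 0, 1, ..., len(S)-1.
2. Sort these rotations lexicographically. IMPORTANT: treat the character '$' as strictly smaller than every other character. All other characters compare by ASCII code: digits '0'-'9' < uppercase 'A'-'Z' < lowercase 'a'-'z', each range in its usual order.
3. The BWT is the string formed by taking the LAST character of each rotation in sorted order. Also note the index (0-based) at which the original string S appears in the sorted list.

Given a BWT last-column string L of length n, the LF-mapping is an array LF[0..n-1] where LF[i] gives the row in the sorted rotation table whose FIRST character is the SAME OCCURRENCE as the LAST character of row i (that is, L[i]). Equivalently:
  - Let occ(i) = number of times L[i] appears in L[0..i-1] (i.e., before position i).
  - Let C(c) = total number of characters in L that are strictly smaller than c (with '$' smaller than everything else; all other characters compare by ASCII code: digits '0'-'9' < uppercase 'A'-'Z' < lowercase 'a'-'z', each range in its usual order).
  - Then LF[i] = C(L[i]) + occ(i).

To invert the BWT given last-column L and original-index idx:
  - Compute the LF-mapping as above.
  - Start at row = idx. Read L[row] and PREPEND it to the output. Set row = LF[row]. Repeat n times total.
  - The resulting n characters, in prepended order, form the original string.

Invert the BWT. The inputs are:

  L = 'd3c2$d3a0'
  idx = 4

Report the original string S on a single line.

LF mapping: 7 3 6 2 0 8 4 5 1
Walk LF starting at row 4, prepending L[row]:
  step 1: row=4, L[4]='$', prepend. Next row=LF[4]=0
  step 2: row=0, L[0]='d', prepend. Next row=LF[0]=7
  step 3: row=7, L[7]='a', prepend. Next row=LF[7]=5
  step 4: row=5, L[5]='d', prepend. Next row=LF[5]=8
  step 5: row=8, L[8]='0', prepend. Next row=LF[8]=1
  step 6: row=1, L[1]='3', prepend. Next row=LF[1]=3
  step 7: row=3, L[3]='2', prepend. Next row=LF[3]=2
  step 8: row=2, L[2]='c', prepend. Next row=LF[2]=6
  step 9: row=6, L[6]='3', prepend. Next row=LF[6]=4
Reversed output: 3c230dad$

Answer: 3c230dad$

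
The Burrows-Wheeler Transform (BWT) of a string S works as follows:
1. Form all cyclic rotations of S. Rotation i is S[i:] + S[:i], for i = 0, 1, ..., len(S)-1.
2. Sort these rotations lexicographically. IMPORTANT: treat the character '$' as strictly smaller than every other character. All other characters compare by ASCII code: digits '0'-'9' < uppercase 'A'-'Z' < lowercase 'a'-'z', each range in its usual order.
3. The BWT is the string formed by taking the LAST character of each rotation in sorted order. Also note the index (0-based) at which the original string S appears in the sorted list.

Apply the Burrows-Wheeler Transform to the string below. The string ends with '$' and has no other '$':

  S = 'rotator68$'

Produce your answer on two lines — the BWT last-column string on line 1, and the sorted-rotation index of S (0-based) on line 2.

All 10 rotations (rotation i = S[i:]+S[:i]):
  rot[0] = rotator68$
  rot[1] = otator68$r
  rot[2] = tator68$ro
  rot[3] = ator68$rot
  rot[4] = tor68$rota
  rot[5] = or68$rotat
  rot[6] = r68$rotato
  rot[7] = 68$rotator
  rot[8] = 8$rotator6
  rot[9] = $rotator68
Sorted (with $ < everything):
  sorted[0] = $rotator68  (last char: '8')
  sorted[1] = 68$rotator  (last char: 'r')
  sorted[2] = 8$rotator6  (last char: '6')
  sorted[3] = ator68$rot  (last char: 't')
  sorted[4] = or68$rotat  (last char: 't')
  sorted[5] = otator68$r  (last char: 'r')
  sorted[6] = r68$rotato  (last char: 'o')
  sorted[7] = rotator68$  (last char: '$')
  sorted[8] = tator68$ro  (last char: 'o')
  sorted[9] = tor68$rota  (last char: 'a')
Last column: 8r6ttro$oa
Original string S is at sorted index 7

Answer: 8r6ttro$oa
7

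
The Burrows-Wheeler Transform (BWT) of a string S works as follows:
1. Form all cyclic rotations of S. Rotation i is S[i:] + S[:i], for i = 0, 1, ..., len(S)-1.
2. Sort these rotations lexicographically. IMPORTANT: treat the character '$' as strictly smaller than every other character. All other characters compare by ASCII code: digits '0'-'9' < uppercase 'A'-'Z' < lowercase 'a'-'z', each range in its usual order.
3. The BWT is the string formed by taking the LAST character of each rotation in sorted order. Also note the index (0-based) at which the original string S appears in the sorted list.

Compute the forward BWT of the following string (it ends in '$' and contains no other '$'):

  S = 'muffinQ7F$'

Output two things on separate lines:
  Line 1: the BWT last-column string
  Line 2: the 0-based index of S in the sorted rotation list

All 10 rotations (rotation i = S[i:]+S[:i]):
  rot[0] = muffinQ7F$
  rot[1] = uffinQ7F$m
  rot[2] = ffinQ7F$mu
  rot[3] = finQ7F$muf
  rot[4] = inQ7F$muff
  rot[5] = nQ7F$muffi
  rot[6] = Q7F$muffin
  rot[7] = 7F$muffinQ
  rot[8] = F$muffinQ7
  rot[9] = $muffinQ7F
Sorted (with $ < everything):
  sorted[0] = $muffinQ7F  (last char: 'F')
  sorted[1] = 7F$muffinQ  (last char: 'Q')
  sorted[2] = F$muffinQ7  (last char: '7')
  sorted[3] = Q7F$muffin  (last char: 'n')
  sorted[4] = ffinQ7F$mu  (last char: 'u')
  sorted[5] = finQ7F$muf  (last char: 'f')
  sorted[6] = inQ7F$muff  (last char: 'f')
  sorted[7] = muffinQ7F$  (last char: '$')
  sorted[8] = nQ7F$muffi  (last char: 'i')
  sorted[9] = uffinQ7F$m  (last char: 'm')
Last column: FQ7nuff$im
Original string S is at sorted index 7

Answer: FQ7nuff$im
7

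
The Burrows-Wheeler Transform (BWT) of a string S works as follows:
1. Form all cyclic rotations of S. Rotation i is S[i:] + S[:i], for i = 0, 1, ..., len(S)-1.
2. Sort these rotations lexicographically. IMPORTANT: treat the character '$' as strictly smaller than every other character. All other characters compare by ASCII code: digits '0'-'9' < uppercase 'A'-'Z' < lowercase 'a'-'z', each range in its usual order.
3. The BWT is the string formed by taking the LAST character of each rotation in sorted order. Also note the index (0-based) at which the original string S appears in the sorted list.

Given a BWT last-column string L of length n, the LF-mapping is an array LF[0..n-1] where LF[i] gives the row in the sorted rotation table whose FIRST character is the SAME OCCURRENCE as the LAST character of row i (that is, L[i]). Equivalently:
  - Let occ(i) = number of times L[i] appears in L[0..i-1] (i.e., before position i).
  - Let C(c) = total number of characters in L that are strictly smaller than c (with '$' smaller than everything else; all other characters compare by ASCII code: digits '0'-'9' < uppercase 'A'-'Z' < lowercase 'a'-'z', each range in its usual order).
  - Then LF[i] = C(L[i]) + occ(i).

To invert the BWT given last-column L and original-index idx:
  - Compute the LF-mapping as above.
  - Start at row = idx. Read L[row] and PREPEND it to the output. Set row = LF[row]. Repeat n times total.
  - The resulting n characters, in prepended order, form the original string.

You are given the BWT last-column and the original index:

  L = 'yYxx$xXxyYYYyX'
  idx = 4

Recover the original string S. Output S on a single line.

LF mapping: 11 3 7 8 0 9 1 10 12 4 5 6 13 2
Walk LF starting at row 4, prepending L[row]:
  step 1: row=4, L[4]='$', prepend. Next row=LF[4]=0
  step 2: row=0, L[0]='y', prepend. Next row=LF[0]=11
  step 3: row=11, L[11]='Y', prepend. Next row=LF[11]=6
  step 4: row=6, L[6]='X', prepend. Next row=LF[6]=1
  step 5: row=1, L[1]='Y', prepend. Next row=LF[1]=3
  step 6: row=3, L[3]='x', prepend. Next row=LF[3]=8
  step 7: row=8, L[8]='y', prepend. Next row=LF[8]=12
  step 8: row=12, L[12]='y', prepend. Next row=LF[12]=13
  step 9: row=13, L[13]='X', prepend. Next row=LF[13]=2
  step 10: row=2, L[2]='x', prepend. Next row=LF[2]=7
  step 11: row=7, L[7]='x', prepend. Next row=LF[7]=10
  step 12: row=10, L[10]='Y', prepend. Next row=LF[10]=5
  step 13: row=5, L[5]='x', prepend. Next row=LF[5]=9
  step 14: row=9, L[9]='Y', prepend. Next row=LF[9]=4
Reversed output: YxYxxXyyxYXYy$

Answer: YxYxxXyyxYXYy$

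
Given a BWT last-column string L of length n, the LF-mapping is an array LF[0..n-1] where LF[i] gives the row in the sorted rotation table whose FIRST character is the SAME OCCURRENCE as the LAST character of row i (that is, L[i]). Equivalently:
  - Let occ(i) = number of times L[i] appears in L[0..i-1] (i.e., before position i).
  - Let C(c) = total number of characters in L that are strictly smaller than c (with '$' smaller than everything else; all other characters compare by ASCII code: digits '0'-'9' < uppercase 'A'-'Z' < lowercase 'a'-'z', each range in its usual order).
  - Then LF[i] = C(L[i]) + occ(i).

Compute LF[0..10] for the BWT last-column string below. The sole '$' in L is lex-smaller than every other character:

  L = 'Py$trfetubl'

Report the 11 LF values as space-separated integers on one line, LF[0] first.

Char counts: '$':1, 'P':1, 'b':1, 'e':1, 'f':1, 'l':1, 'r':1, 't':2, 'u':1, 'y':1
C (first-col start): C('$')=0, C('P')=1, C('b')=2, C('e')=3, C('f')=4, C('l')=5, C('r')=6, C('t')=7, C('u')=9, C('y')=10
L[0]='P': occ=0, LF[0]=C('P')+0=1+0=1
L[1]='y': occ=0, LF[1]=C('y')+0=10+0=10
L[2]='$': occ=0, LF[2]=C('$')+0=0+0=0
L[3]='t': occ=0, LF[3]=C('t')+0=7+0=7
L[4]='r': occ=0, LF[4]=C('r')+0=6+0=6
L[5]='f': occ=0, LF[5]=C('f')+0=4+0=4
L[6]='e': occ=0, LF[6]=C('e')+0=3+0=3
L[7]='t': occ=1, LF[7]=C('t')+1=7+1=8
L[8]='u': occ=0, LF[8]=C('u')+0=9+0=9
L[9]='b': occ=0, LF[9]=C('b')+0=2+0=2
L[10]='l': occ=0, LF[10]=C('l')+0=5+0=5

Answer: 1 10 0 7 6 4 3 8 9 2 5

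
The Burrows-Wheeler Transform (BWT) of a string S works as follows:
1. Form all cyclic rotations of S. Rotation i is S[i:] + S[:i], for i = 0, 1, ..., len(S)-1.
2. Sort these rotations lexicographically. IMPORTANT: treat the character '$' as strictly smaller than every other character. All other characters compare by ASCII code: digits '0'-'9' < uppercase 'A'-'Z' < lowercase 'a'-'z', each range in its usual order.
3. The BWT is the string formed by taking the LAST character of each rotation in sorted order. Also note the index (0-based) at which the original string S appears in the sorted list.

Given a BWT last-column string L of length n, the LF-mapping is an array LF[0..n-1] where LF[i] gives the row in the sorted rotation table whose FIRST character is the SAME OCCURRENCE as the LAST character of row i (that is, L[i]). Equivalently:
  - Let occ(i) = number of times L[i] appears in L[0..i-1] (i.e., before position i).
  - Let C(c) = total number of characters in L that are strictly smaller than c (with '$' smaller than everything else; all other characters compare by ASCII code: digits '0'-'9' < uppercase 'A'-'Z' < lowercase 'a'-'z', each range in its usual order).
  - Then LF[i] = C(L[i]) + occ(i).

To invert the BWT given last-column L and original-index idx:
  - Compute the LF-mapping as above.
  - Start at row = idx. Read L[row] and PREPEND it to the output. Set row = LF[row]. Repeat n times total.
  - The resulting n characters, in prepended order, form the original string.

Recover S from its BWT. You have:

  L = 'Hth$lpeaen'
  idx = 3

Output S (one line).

LF mapping: 1 9 5 0 6 8 3 2 4 7
Walk LF starting at row 3, prepending L[row]:
  step 1: row=3, L[3]='$', prepend. Next row=LF[3]=0
  step 2: row=0, L[0]='H', prepend. Next row=LF[0]=1
  step 3: row=1, L[1]='t', prepend. Next row=LF[1]=9
  step 4: row=9, L[9]='n', prepend. Next row=LF[9]=7
  step 5: row=7, L[7]='a', prepend. Next row=LF[7]=2
  step 6: row=2, L[2]='h', prepend. Next row=LF[2]=5
  step 7: row=5, L[5]='p', prepend. Next row=LF[5]=8
  step 8: row=8, L[8]='e', prepend. Next row=LF[8]=4
  step 9: row=4, L[4]='l', prepend. Next row=LF[4]=6
  step 10: row=6, L[6]='e', prepend. Next row=LF[6]=3
Reversed output: elephantH$

Answer: elephantH$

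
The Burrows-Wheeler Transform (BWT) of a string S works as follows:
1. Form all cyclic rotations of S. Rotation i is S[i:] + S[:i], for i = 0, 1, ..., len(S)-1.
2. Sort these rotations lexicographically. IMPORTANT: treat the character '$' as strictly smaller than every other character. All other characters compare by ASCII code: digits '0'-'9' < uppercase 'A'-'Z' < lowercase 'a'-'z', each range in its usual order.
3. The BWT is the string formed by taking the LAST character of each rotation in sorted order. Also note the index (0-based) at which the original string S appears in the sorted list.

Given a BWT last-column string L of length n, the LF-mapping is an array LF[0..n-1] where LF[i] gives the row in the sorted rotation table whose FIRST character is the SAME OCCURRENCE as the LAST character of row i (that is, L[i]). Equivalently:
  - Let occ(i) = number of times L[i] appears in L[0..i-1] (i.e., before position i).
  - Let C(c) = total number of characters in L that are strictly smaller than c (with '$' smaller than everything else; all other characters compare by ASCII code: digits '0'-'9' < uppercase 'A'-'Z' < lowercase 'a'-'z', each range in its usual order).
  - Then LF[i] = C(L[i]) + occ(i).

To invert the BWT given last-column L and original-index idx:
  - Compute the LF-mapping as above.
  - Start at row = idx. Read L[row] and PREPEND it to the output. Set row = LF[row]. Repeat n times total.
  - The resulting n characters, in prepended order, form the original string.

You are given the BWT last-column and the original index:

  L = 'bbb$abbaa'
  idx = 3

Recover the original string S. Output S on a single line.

LF mapping: 4 5 6 0 1 7 8 2 3
Walk LF starting at row 3, prepending L[row]:
  step 1: row=3, L[3]='$', prepend. Next row=LF[3]=0
  step 2: row=0, L[0]='b', prepend. Next row=LF[0]=4
  step 3: row=4, L[4]='a', prepend. Next row=LF[4]=1
  step 4: row=1, L[1]='b', prepend. Next row=LF[1]=5
  step 5: row=5, L[5]='b', prepend. Next row=LF[5]=7
  step 6: row=7, L[7]='a', prepend. Next row=LF[7]=2
  step 7: row=2, L[2]='b', prepend. Next row=LF[2]=6
  step 8: row=6, L[6]='b', prepend. Next row=LF[6]=8
  step 9: row=8, L[8]='a', prepend. Next row=LF[8]=3
Reversed output: abbabbab$

Answer: abbabbab$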